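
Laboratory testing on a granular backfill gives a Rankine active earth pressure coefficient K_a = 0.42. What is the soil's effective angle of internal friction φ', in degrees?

24.1°

K_a = tan²(45° − φ/2) ⇒ 45° − φ/2 = arctan(√0.42) = 32.95°.
φ = 2(45° − 32.95°) = 24.11°.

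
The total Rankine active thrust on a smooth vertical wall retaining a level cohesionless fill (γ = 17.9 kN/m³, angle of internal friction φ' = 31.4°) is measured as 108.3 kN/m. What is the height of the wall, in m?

K_a = 0.3149. P_a = ½ K_a γ H² ⇒ H = √(2P_a/(K_a γ)).
H = √(2×108.3/(0.3149×17.9)) = 6.199 m.

6.20 m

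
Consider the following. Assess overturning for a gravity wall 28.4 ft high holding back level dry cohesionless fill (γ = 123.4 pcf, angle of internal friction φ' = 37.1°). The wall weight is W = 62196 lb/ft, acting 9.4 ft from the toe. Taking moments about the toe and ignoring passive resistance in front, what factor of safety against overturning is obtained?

5.01

K_a = tan²(45° − 37.1°/2) = 0.2475.
P_a = ½K_aγH² = 0.5×0.2475×123.4×28.4² = 12320 lb/ft, acting at H/3 = 9.467 ft above the base.
Overturning moment M_o = P_a × H/3 = 12320 × 9.467 = 116600.
Resisting moment M_r = W × 9.4 = 62196 × 9.4 = 584600.
FS_overturning = M_r/M_o = 584600/116600 = 5.014.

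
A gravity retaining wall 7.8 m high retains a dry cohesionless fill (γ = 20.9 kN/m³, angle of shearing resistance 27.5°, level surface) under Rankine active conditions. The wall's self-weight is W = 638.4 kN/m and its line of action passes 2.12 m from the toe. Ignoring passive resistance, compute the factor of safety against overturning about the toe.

2.22

K_a = tan²(45° − 27.5°/2) = 0.3682.
P_a = ½K_aγH² = 0.5×0.3682×20.9×7.8² = 234.1 kN/m, acting at H/3 = 2.600 m above the base.
Overturning moment M_o = P_a × H/3 = 234.1 × 2.600 = 608.7.
Resisting moment M_r = W × 2.12 = 638.4 × 2.12 = 1353.
FS_overturning = M_r/M_o = 1353/608.7 = 2.224.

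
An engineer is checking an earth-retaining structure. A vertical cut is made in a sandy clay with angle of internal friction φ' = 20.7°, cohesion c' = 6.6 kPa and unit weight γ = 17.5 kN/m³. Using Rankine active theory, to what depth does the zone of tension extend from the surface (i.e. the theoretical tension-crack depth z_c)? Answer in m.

K_a = tan²(45° − 20.7°/2) = 0.4777; √K_a = 0.6911.
The active pressure is zero where K_a γ z = 2c√K_a, so z_c = 2c/(γ√K_a) = 2×6.6/(17.5×0.6911) = 1.091 m.

1.09 m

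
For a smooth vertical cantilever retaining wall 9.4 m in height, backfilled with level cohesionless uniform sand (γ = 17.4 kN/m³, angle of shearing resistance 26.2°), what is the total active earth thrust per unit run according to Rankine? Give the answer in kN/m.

298 kN/m

K_a = tan²(45° − φ/2) = 0.3874.
P_a = ½ K_a γ H² = 0.5 × 0.3874 × 17.4 × 9.4² = 297.8 kN/m.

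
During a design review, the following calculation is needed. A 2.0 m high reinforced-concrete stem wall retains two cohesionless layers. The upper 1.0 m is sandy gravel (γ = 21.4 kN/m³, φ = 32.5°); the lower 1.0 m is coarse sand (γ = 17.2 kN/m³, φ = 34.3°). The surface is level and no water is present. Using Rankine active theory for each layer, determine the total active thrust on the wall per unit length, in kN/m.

K_a1 = tan²(45°−32.5°/2) = 0.3010; K_a2 = tan²(45°−34.3°/2) = 0.2792.
Layer 1: σ at base = K_a1 γ₁ h₁ = 6.441 kPa; P₁ = ½×6.441×1.0 = 3.221.
Layer 2: σ_v at top = γ₁h₁ = 21.40; σ_h top = K_a2×21.40 = 5.974; σ_h base = K_a2×(21.40+17.2×1.0) = 10.78.
P₂ = ½(5.974+10.78)×1.0 = 8.375. Total P_a = 3.221+8.375 = 11.60 kN/m.

11.6 kN/m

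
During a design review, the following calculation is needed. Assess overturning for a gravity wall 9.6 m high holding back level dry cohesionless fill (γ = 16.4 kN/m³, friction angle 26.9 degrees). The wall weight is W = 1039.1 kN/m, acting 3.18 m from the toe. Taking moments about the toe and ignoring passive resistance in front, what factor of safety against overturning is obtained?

K_a = tan²(45° − 26.9°/2) = 0.3770.
P_a = ½K_aγH² = 0.5×0.3770×16.4×9.6² = 284.9 kN/m, acting at H/3 = 3.200 m above the base.
Overturning moment M_o = P_a × H/3 = 284.9 × 3.200 = 911.7.
Resisting moment M_r = W × 3.18 = 1039.1 × 3.18 = 3304.
FS_overturning = M_r/M_o = 3304/911.7 = 3.624.

3.62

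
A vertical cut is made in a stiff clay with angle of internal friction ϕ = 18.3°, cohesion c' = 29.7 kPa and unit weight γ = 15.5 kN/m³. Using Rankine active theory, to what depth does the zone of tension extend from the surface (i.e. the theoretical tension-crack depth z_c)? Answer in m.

5.30 m

K_a = tan²(45° − 18.3°/2) = 0.5221; √K_a = 0.7226.
The active pressure is zero where K_a γ z = 2c√K_a, so z_c = 2c/(γ√K_a) = 2×29.7/(15.5×0.7226) = 5.304 m.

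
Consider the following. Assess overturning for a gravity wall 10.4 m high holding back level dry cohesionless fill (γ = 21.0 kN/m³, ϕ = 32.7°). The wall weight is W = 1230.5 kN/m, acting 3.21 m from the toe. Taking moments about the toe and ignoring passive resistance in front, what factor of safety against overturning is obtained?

3.36

K_a = tan²(45° − 32.7°/2) = 0.2985.
P_a = ½K_aγH² = 0.5×0.2985×21.0×10.4² = 339.0 kN/m, acting at H/3 = 3.467 m above the base.
Overturning moment M_o = P_a × H/3 = 339.0 × 3.467 = 1175.
Resisting moment M_r = W × 3.21 = 1230.5 × 3.21 = 3950.
FS_overturning = M_r/M_o = 3950/1175 = 3.361.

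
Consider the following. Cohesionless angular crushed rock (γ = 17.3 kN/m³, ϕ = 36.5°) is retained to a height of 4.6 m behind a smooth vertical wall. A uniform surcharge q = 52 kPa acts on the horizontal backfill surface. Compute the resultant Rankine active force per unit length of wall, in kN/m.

K_a = tan²(45° − φ/2) = 0.2541.
Soil triangle: ½ K_a γ H² = 0.5×0.2541×17.3×4.6² = 46.50 kN/m.
Surcharge rectangle: K_a q H = 0.2541×52×4.6 = 60.77 kN/m.
Total = 46.50 + 60.77 = 107.3 kN/m.

107 kN/m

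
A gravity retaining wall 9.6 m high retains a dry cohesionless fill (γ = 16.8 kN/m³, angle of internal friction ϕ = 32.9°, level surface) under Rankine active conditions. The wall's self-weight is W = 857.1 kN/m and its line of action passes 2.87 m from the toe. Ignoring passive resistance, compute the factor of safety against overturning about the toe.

K_a = tan²(45° − 32.9°/2) = 0.2960.
P_a = ½K_aγH² = 0.5×0.2960×16.8×9.6² = 229.2 kN/m, acting at H/3 = 3.200 m above the base.
Overturning moment M_o = P_a × H/3 = 229.2 × 3.200 = 733.3.
Resisting moment M_r = W × 2.87 = 857.1 × 2.87 = 2460.
FS_overturning = M_r/M_o = 2460/733.3 = 3.354.

3.35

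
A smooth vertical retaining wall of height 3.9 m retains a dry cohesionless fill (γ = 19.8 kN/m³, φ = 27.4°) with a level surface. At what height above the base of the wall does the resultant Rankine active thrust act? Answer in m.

1.30 m

K_a = 0.3697.
The pressure distribution is triangular, so the resultant acts at H/3 above the base = 3.9/3 = 1.300 m.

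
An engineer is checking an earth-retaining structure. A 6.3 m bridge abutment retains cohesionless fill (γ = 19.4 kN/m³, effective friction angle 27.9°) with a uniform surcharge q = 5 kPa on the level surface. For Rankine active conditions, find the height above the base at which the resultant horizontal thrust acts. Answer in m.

K_a = 0.3625.
Triangular part P₁ = ½K_aγH² = 139.5 at H/3 = 2.100 m; rectangular part P₂ = K_a q H = 11.42 at H/2 = 3.150 m.
ȳ = (P₁·2.100 + P₂·3.150)/(P₁+P₂) = 2.179 m.

2.18 m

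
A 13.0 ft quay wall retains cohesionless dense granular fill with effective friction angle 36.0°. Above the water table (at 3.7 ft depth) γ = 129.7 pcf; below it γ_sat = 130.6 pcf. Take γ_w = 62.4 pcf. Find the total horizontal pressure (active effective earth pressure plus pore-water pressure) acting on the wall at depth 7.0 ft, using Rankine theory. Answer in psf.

K_a = (1 − sin φ)/(1 + sin φ) = 0.2596.
γ' = 130.6 − 62.4 = 68.20 pcf.
Effective vertical stress at 7.0 ft: σ'_v = 129.7×3.7 + 68.20×3.30 = 704.9 psf.
σ'_h = K_a σ'_v = 0.2596 × 704.9 = 183.0 psf; u = γ_w × 3.30 = 205.9 psf.
Total σ_h = 183.0 + 205.9 = 388.9 psf.

389 psf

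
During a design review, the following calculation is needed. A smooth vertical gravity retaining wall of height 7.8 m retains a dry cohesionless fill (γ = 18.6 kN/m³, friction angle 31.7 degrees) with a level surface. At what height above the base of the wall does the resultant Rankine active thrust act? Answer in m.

2.60 m

K_a = 0.3111.
The pressure distribution is triangular, so the resultant acts at H/3 above the base = 7.8/3 = 2.600 m.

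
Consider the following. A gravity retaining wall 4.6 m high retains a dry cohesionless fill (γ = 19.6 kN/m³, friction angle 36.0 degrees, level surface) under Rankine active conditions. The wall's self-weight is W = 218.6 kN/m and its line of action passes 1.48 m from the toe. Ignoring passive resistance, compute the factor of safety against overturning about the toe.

3.92

K_a = tan²(45° − 36.0°/2) = 0.2596.
P_a = ½K_aγH² = 0.5×0.2596×19.6×4.6² = 53.84 kN/m, acting at H/3 = 1.533 m above the base.
Overturning moment M_o = P_a × H/3 = 53.84 × 1.533 = 82.55.
Resisting moment M_r = W × 1.48 = 218.6 × 1.48 = 323.5.
FS_overturning = M_r/M_o = 323.5/82.55 = 3.919.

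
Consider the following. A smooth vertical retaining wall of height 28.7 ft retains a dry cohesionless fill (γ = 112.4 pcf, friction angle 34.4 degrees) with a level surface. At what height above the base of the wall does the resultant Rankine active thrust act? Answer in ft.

K_a = 0.2780.
The pressure distribution is triangular, so the resultant acts at H/3 above the base = 28.7/3 = 9.567 ft.

9.57 ft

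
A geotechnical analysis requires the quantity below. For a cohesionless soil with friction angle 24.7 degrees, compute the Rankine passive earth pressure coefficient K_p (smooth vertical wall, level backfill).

2.44

K_p = (1 + sin φ)/(1 − sin φ) = tan²(45° + 24.7°/2) = 2.436.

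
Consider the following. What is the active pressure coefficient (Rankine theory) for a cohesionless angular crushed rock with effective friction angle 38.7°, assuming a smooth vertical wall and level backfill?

K_a = tan²(45° − φ/2) = tan²(25.65°) = 0.2306.

0.231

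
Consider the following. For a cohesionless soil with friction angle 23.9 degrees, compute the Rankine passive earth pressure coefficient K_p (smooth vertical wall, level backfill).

K_p = (1 + sin φ)/(1 − sin φ) = tan²(45° + 23.9°/2) = 2.362.

2.36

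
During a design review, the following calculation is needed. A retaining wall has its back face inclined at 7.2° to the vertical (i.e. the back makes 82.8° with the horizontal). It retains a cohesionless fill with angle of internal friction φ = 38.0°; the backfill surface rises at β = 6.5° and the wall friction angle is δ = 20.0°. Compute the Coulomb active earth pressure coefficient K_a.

0.290

K_a = sin²(α+φ) / [sin²α · sin(α−δ) · (1 + √{sin(φ+δ)sin(φ−β) / (sin(α−δ)sin(α+β))})²].
With α = 82.8°, φ = 38.0°, δ = 20.0°, β = 6.5°: K_a = 0.2896.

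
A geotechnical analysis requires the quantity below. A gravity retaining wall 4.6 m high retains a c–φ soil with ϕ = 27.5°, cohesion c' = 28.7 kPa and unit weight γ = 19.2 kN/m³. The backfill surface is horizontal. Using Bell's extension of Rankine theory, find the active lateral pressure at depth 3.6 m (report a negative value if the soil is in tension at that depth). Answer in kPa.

K_a = (1 − sin φ)/(1 + sin φ) = 0.3682.
σ_a = K_a γ z − 2c√K_a = 0.3682×19.2×3.6 − 2×28.7×0.6068 = -9.380 kPa.

-9.38 kPa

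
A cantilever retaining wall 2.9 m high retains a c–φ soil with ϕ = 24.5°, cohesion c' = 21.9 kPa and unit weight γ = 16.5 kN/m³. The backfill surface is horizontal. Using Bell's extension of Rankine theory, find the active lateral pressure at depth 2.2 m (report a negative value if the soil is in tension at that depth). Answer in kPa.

-13.2 kPa

K_a = (1 − sin φ)/(1 + sin φ) = 0.4137.
σ_a = K_a γ z − 2c√K_a = 0.4137×16.5×2.2 − 2×21.9×0.6432 = -13.15 kPa.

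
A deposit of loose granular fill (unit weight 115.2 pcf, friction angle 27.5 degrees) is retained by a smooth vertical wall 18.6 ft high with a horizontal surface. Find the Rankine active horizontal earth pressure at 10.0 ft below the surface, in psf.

424 psf

K_a = (1 − sin φ)/(1 + sin φ) = 0.3682.
σ_h = K_a γ z = 0.3682 × 115.2 × 10.0 = 424.2 psf.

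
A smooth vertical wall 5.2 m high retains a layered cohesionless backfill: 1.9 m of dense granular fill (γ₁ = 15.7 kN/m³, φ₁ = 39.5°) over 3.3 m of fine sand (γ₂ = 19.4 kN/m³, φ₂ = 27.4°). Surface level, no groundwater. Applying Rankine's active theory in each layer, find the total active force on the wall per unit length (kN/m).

81.7 kN/m

K_a1 = tan²(45°−39.5°/2) = 0.2224; K_a2 = tan²(45°−27.4°/2) = 0.3697.
Layer 1: σ at base = K_a1 γ₁ h₁ = 6.635 kPa; P₁ = ½×6.635×1.9 = 6.303.
Layer 2: σ_v at top = γ₁h₁ = 29.83; σ_h top = K_a2×29.83 = 11.03; σ_h base = K_a2×(29.83+19.4×3.3) = 34.69.
P₂ = ½(11.03+34.69)×3.3 = 75.44. Total P_a = 6.303+75.44 = 81.74 kN/m.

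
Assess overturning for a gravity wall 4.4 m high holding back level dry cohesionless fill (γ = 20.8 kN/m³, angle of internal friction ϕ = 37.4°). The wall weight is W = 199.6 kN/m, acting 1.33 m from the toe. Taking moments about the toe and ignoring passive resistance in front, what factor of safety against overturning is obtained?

3.68

K_a = tan²(45° − 37.4°/2) = 0.2443.
P_a = ½K_aγH² = 0.5×0.2443×20.8×4.4² = 49.18 kN/m, acting at H/3 = 1.467 m above the base.
Overturning moment M_o = P_a × H/3 = 49.18 × 1.467 = 72.13.
Resisting moment M_r = W × 1.33 = 199.6 × 1.33 = 265.5.
FS_overturning = M_r/M_o = 265.5/72.13 = 3.680.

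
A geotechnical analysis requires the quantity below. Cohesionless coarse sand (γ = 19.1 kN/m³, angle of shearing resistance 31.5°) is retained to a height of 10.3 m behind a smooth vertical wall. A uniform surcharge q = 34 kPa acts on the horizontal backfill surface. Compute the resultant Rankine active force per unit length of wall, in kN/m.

428 kN/m

K_a = tan²(45° − φ/2) = 0.3136.
Soil triangle: ½ K_a γ H² = 0.5×0.3136×19.1×10.3² = 317.8 kN/m.
Surcharge rectangle: K_a q H = 0.3136×34×10.3 = 109.8 kN/m.
Total = 317.8 + 109.8 = 427.6 kN/m.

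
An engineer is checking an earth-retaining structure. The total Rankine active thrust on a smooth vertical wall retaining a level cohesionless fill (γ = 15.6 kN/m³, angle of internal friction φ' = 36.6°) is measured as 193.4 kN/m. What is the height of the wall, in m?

9.90 m

K_a = 0.2530. P_a = ½ K_a γ H² ⇒ H = √(2P_a/(K_a γ)).
H = √(2×193.4/(0.2530×15.6)) = 9.901 m.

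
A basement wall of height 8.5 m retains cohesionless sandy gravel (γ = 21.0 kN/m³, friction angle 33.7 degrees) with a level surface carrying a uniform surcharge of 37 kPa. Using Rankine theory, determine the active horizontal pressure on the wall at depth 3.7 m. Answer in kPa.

32.8 kPa

K_a = (1 − sin φ)/(1 + sin φ) = 0.2863.
σ_v = γz + q = 21.0 × 3.7 + 37 = 114.7 kPa.
σ_h = K_a σ_v = 0.2863 × 114.7 = 32.84 kPa.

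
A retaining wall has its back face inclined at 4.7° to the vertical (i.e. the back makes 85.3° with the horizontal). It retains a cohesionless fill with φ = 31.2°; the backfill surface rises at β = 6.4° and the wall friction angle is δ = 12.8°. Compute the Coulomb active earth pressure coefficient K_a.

0.351

K_a = sin²(α+φ) / [sin²α · sin(α−δ) · (1 + √{sin(φ+δ)sin(φ−β) / (sin(α−δ)sin(α+β))})²].
With α = 85.3°, φ = 31.2°, δ = 12.8°, β = 6.4°: K_a = 0.3506.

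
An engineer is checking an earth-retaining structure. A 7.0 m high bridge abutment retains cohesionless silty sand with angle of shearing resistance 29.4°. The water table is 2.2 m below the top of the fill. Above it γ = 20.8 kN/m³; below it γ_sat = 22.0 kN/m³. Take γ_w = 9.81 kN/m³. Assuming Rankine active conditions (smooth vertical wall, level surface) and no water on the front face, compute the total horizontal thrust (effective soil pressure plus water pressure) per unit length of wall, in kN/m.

253 kN/m

K_a = tan²(45° − φ/2) = 0.3415.
γ' = 22.0 − 9.81 = 12.19 kN/m³. Depth below WT = 4.8 m.
σ'_h at WT = K_a γ d_w = 15.63 kPa; at base = 15.63 + K_a γ' × 4.8 = 35.61 kPa.
P₁ (0–2.2 m) = ½×15.63×2.2 = 17.19. P₂ (2.2–7.0 m) = ½(15.63+35.61)×4.8 = 123.0.
P_w = ½ γ_w h₂² = 0.5×9.81×4.8² = 113.0. Total = 17.19+123.0+113.0 = 253.2 kN/m.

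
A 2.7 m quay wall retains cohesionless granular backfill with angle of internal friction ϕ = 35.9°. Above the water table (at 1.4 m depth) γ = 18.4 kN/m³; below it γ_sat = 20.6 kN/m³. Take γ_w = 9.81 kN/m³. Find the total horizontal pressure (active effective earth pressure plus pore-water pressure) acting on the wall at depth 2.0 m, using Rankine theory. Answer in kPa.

K_a = (1 − sin φ)/(1 + sin φ) = 0.2607.
γ' = 20.6 − 9.81 = 10.79 kN/m³.
Effective vertical stress at 2.0 m: σ'_v = 18.4×1.4 + 10.79×0.600 = 32.23 kPa.
σ'_h = K_a σ'_v = 0.2607 × 32.23 = 8.405 kPa; u = γ_w × 0.600 = 5.886 kPa.
Total σ_h = 8.405 + 5.886 = 14.29 kPa.

14.3 kPa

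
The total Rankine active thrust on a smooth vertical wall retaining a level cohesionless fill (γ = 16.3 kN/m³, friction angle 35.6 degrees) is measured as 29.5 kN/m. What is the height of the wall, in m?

K_a = 0.2641. P_a = ½ K_a γ H² ⇒ H = √(2P_a/(K_a γ)).
H = √(2×29.5/(0.2641×16.3)) = 3.702 m.

3.70 m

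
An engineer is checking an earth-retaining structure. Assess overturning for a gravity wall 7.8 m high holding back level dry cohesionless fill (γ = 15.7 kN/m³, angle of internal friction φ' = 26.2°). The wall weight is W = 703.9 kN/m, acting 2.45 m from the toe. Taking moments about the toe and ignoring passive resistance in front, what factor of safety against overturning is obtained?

K_a = tan²(45° − 26.2°/2) = 0.3874.
P_a = ½K_aγH² = 0.5×0.3874×15.7×7.8² = 185.0 kN/m, acting at H/3 = 2.600 m above the base.
Overturning moment M_o = P_a × H/3 = 185.0 × 2.600 = 481.1.
Resisting moment M_r = W × 2.45 = 703.9 × 2.45 = 1725.
FS_overturning = M_r/M_o = 1725/481.1 = 3.585.

3.58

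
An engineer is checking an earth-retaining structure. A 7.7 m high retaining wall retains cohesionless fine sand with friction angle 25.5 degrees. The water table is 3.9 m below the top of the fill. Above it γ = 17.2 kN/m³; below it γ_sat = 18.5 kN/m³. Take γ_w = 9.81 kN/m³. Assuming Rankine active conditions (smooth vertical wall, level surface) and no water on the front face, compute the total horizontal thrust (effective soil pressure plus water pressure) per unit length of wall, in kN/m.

K_a = tan²(45° − φ/2) = 0.3981.
γ' = 18.5 − 9.81 = 8.690 kN/m³. Depth below WT = 3.8 m.
σ'_h at WT = K_a γ d_w = 26.70 kPa; at base = 26.70 + K_a γ' × 3.8 = 39.85 kPa.
P₁ (0–3.9 m) = ½×26.70×3.9 = 52.07. P₂ (3.9–7.7 m) = ½(26.70+39.85)×3.8 = 126.5.
P_w = ½ γ_w h₂² = 0.5×9.81×3.8² = 70.83. Total = 52.07+126.5+70.83 = 249.4 kN/m.

249 kN/m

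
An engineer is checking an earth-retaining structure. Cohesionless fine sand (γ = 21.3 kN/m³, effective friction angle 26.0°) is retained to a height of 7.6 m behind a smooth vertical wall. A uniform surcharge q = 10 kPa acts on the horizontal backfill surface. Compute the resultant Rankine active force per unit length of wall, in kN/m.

270 kN/m

K_a = tan²(45° − φ/2) = 0.3905.
Soil triangle: ½ K_a γ H² = 0.5×0.3905×21.3×7.6² = 240.2 kN/m.
Surcharge rectangle: K_a q H = 0.3905×10×7.6 = 29.68 kN/m.
Total = 240.2 + 29.68 = 269.9 kN/m.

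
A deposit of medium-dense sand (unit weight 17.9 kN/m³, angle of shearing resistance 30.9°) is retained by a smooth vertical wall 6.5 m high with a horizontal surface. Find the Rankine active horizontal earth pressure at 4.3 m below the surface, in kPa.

K_a = (1 − sin φ)/(1 + sin φ) = 0.3214.
σ_h = K_a γ z = 0.3214 × 17.9 × 4.3 = 24.74 kPa.

24.7 kPa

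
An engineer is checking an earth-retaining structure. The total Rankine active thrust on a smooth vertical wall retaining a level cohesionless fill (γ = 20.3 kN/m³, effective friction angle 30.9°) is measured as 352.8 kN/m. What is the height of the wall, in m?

K_a = 0.3214. P_a = ½ K_a γ H² ⇒ H = √(2P_a/(K_a γ)).
H = √(2×352.8/(0.3214×20.3)) = 10.40 m.

10.4 m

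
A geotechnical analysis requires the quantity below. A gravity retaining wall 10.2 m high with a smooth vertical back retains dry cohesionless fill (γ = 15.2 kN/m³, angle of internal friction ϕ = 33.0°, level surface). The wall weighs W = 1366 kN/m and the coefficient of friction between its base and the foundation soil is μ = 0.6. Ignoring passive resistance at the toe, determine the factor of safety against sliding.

3.52

K_a = tan²(45° − 33.0°/2) = 0.2948.
P_a = ½K_aγH² = 0.5×0.2948×15.2×10.2² = 233.1 kN/m, acting at H/3 = 3.400 m above the base.
FS_sliding = μW / P_a = 0.6×1366 / 233.1 = 3.516.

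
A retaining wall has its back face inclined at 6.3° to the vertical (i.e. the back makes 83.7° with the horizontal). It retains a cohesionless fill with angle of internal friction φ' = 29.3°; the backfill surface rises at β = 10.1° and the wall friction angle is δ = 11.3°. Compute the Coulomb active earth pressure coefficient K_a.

0.414

K_a = sin²(α+φ) / [sin²α · sin(α−δ) · (1 + √{sin(φ+δ)sin(φ−β) / (sin(α−δ)sin(α+β))})²].
With α = 83.7°, φ = 29.3°, δ = 11.3°, β = 10.1°: K_a = 0.4139.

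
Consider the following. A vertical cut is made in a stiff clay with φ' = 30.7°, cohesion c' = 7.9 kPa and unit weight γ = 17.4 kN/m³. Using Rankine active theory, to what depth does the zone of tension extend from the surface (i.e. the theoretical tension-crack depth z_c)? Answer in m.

1.60 m

K_a = tan²(45° − 30.7°/2) = 0.3240; √K_a = 0.5692.
The active pressure is zero where K_a γ z = 2c√K_a, so z_c = 2c/(γ√K_a) = 2×7.9/(17.4×0.5692) = 1.595 m.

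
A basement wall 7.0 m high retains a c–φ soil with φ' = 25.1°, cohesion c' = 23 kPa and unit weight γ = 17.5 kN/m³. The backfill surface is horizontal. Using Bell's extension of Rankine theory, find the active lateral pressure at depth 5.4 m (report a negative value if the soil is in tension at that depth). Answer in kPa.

8.96 kPa

K_a = (1 − sin φ)/(1 + sin φ) = 0.4043.
σ_a = K_a γ z − 2c√K_a = 0.4043×17.5×5.4 − 2×23×0.6358 = 8.957 kPa.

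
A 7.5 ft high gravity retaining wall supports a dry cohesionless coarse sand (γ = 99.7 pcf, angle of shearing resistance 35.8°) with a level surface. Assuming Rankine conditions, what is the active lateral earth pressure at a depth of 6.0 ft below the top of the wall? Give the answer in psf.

157 psf

K_a = (1 − sin φ)/(1 + sin φ) = 0.2619.
σ_h = K_a γ z = 0.2619 × 99.7 × 6.0 = 156.6 psf.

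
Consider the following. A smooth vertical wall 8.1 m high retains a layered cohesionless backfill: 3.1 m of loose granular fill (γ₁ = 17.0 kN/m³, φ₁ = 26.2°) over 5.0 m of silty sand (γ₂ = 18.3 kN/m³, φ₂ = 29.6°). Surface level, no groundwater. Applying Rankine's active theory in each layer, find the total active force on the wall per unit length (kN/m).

198 kN/m

K_a1 = tan²(45°−26.2°/2) = 0.3874; K_a2 = tan²(45°−29.6°/2) = 0.3387.
Layer 1: σ at base = K_a1 γ₁ h₁ = 20.42 kPa; P₁ = ½×20.42×3.1 = 31.65.
Layer 2: σ_v at top = γ₁h₁ = 52.70; σ_h top = K_a2×52.70 = 17.85; σ_h base = K_a2×(52.70+18.3×5.0) = 48.85.
P₂ = ½(17.85+48.85)×5.0 = 166.7. Total P_a = 31.65+166.7 = 198.4 kN/m.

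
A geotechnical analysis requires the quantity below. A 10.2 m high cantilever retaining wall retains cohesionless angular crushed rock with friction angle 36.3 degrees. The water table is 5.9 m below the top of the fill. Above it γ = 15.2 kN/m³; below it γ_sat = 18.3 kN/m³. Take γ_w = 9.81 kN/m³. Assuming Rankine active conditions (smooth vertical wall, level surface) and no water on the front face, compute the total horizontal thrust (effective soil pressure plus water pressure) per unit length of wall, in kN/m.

277 kN/m

K_a = tan²(45° − φ/2) = 0.2563.
γ' = 18.3 − 9.81 = 8.490 kN/m³. Depth below WT = 4.3 m.
σ'_h at WT = K_a γ d_w = 22.98 kPa; at base = 22.98 + K_a γ' × 4.3 = 32.34 kPa.
P₁ (0–5.9 m) = ½×22.98×5.9 = 67.80. P₂ (5.9–10.2 m) = ½(22.98+32.34)×4.3 = 118.9.
P_w = ½ γ_w h₂² = 0.5×9.81×4.3² = 90.69. Total = 67.80+118.9+90.69 = 277.4 kN/m.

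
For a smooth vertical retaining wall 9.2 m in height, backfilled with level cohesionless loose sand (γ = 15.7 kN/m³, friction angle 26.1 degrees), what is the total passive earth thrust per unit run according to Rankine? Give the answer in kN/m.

1710 kN/m

K_p = tan²(45° + φ/2) = 2.571.
P_p = ½ K_p γ H² = 0.5 × 2.571 × 15.7 × 9.2² = 1708 kN/m.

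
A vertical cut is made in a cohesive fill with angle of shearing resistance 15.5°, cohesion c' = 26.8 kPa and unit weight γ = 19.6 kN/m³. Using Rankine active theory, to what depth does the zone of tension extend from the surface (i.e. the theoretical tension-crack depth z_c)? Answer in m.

3.60 m

K_a = tan²(45° − 15.5°/2) = 0.5782; √K_a = 0.7604.
The active pressure is zero where K_a γ z = 2c√K_a, so z_c = 2c/(γ√K_a) = 2×26.8/(19.6×0.7604) = 3.596 m.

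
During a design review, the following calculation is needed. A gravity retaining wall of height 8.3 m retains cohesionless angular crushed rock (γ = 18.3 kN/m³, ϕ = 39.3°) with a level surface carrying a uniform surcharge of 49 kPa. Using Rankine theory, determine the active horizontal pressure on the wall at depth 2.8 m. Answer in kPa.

22.5 kPa

K_a = (1 − sin φ)/(1 + sin φ) = 0.2245.
σ_v = γz + q = 18.3 × 2.8 + 49 = 100.2 kPa.
σ_h = K_a σ_v = 0.2245 × 100.2 = 22.50 kPa.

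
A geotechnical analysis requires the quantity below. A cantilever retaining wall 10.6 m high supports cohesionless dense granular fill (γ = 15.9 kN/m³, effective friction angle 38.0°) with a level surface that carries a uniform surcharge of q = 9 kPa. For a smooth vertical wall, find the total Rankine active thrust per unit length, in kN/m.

235 kN/m

K_a = tan²(45° − φ/2) = 0.2379.
Soil triangle: ½ K_a γ H² = 0.5×0.2379×15.9×10.6² = 212.5 kN/m.
Surcharge rectangle: K_a q H = 0.2379×9×10.6 = 22.69 kN/m.
Total = 212.5 + 22.69 = 235.2 kN/m.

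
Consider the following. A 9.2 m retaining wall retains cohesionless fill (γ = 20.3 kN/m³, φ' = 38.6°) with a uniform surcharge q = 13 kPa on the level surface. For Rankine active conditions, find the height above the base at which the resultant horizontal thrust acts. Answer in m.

3.25 m

K_a = 0.2316.
Triangular part P₁ = ½K_aγH² = 199.0 at H/3 = 3.067 m; rectangular part P₂ = K_a q H = 27.70 at H/2 = 4.600 m.
ȳ = (P₁·3.067 + P₂·4.600)/(P₁+P₂) = 3.254 m.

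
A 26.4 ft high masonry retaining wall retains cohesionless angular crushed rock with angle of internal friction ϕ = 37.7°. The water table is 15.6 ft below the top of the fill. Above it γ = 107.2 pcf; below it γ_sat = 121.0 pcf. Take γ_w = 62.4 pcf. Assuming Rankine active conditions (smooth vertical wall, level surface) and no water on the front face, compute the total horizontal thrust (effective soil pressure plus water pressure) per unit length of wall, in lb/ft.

12000 lb/ft

K_a = tan²(45° − φ/2) = 0.2411.
γ' = 121.0 − 62.4 = 58.60 pcf. Depth below WT = 10.8 ft.
σ'_h at WT = K_a γ d_w = 403.1 psf; at base = 403.1 + K_a γ' × 10.8 = 555.7 psf.
P₁ (0–15.6 ft) = ½×403.1×15.6 = 3144. P₂ (15.6–26.4 ft) = ½(403.1+555.7)×10.8 = 5178.
P_w = ½ γ_w h₂² = 0.5×62.4×10.8² = 3639. Total = 3144+5178+3639 = 11960 lb/ft.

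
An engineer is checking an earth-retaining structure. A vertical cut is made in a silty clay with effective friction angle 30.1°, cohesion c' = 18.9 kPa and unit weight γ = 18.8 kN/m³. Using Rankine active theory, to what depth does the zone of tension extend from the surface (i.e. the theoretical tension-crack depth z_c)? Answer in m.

K_a = tan²(45° − 30.1°/2) = 0.3320; √K_a = 0.5762.
The active pressure is zero where K_a γ z = 2c√K_a, so z_c = 2c/(γ√K_a) = 2×18.9/(18.8×0.5762) = 3.490 m.

3.49 m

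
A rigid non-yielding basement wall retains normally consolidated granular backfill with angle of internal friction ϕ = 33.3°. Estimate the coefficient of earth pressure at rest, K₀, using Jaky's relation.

0.451

K₀ = 1 − sin φ' = 1 − sin 33.3° = 0.4510.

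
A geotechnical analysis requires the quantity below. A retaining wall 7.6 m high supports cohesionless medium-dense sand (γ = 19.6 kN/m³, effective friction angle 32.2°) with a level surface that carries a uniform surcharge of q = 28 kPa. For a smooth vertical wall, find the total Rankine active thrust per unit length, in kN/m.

K_a = tan²(45° − φ/2) = 0.3047.
Soil triangle: ½ K_a γ H² = 0.5×0.3047×19.6×7.6² = 172.5 kN/m.
Surcharge rectangle: K_a q H = 0.3047×28×7.6 = 64.85 kN/m.
Total = 172.5 + 64.85 = 237.3 kN/m.

237 kN/m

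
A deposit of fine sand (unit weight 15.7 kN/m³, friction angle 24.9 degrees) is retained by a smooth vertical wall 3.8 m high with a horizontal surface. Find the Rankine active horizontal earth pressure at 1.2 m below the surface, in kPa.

7.68 kPa

K_a = (1 − sin φ)/(1 + sin φ) = 0.4074.
σ_h = K_a γ z = 0.4074 × 15.7 × 1.2 = 7.676 kPa.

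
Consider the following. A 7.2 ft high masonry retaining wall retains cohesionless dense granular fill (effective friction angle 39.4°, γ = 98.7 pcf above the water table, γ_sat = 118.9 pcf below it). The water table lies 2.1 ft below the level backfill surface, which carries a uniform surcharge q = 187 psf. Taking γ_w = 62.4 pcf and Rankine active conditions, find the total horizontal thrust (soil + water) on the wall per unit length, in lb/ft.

1560 lb/ft

K_a = tan²(45° − φ/2) = 0.2234.
γ' = 118.9 − 62.4 = 56.50 pcf. h₂ = H − d_w = 5.1 ft.
σ'_h: at surface K_a·q = 41.78; at WT K_a(q+γd_w) = 88.10; at base K_a(q+γd_w+γ'h₂) = 152.5 psf.
P₁ = ½(41.78+88.10)×2.1 = 136.4; P₂ = ½(88.10+152.5)×5.1 = 613.5; P_w = ½γ_w h₂² = 811.5.
Total = 136.4+613.5+811.5 = 1561 lb/ft.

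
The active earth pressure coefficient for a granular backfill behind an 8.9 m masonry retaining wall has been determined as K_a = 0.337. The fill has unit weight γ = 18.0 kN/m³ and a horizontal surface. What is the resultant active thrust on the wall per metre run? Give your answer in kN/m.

240 kN/m

P = ½ K_a γ H² = 0.5 × 0.337 × 18.0 × 8.9² = 240.2 kN/m.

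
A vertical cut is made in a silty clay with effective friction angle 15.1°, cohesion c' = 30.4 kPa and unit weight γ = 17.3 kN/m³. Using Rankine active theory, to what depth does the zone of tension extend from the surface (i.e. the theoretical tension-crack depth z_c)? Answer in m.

K_a = tan²(45° − 15.1°/2) = 0.5867; √K_a = 0.7659.
The active pressure is zero where K_a γ z = 2c√K_a, so z_c = 2c/(γ√K_a) = 2×30.4/(17.3×0.7659) = 4.588 m.

4.59 m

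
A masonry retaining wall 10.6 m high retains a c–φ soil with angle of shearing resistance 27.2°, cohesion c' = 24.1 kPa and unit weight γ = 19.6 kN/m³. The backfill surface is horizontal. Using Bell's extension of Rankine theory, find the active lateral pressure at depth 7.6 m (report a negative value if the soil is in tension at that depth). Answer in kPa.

K_a = (1 − sin φ)/(1 + sin φ) = 0.3726.
σ_a = K_a γ z − 2c√K_a = 0.3726×19.6×7.6 − 2×24.1×0.6104 = 26.08 kPa.

26.1 kPa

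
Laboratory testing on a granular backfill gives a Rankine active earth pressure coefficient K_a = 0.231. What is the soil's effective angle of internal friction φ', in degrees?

K_a = tan²(45° − φ/2) ⇒ 45° − φ/2 = arctan(√0.231) = 25.67°.
φ = 2(45° − 25.67°) = 38.66°.

38.7°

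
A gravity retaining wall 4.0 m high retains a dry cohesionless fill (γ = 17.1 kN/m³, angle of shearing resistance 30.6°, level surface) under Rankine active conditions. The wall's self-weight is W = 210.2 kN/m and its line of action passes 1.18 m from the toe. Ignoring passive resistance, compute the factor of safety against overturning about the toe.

K_a = tan²(45° − 30.6°/2) = 0.3253.
P_a = ½K_aγH² = 0.5×0.3253×17.1×4.0² = 44.51 kN/m, acting at H/3 = 1.333 m above the base.
Overturning moment M_o = P_a × H/3 = 44.51 × 1.333 = 59.34.
Resisting moment M_r = W × 1.18 = 210.2 × 1.18 = 248.0.
FS_overturning = M_r/M_o = 248.0/59.34 = 4.180.

4.18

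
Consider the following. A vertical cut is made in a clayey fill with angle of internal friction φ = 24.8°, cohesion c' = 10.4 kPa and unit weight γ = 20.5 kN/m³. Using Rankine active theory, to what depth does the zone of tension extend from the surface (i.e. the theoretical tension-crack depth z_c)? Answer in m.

K_a = tan²(45° − 24.8°/2) = 0.4090; √K_a = 0.6395.
The active pressure is zero where K_a γ z = 2c√K_a, so z_c = 2c/(γ√K_a) = 2×10.4/(20.5×0.6395) = 1.587 m.

1.59 m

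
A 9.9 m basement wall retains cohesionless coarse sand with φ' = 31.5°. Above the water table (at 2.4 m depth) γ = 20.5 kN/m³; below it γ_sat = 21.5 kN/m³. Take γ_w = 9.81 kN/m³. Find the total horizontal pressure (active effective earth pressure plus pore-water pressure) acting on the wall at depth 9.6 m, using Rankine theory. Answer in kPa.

K_a = (1 − sin φ)/(1 + sin φ) = 0.3136.
γ' = 21.5 − 9.81 = 11.69 kN/m³.
Effective vertical stress at 9.6 m: σ'_v = 20.5×2.4 + 11.69×7.20 = 133.4 kPa.
σ'_h = K_a σ'_v = 0.3136 × 133.4 = 41.83 kPa; u = γ_w × 7.20 = 70.63 kPa.
Total σ_h = 41.83 + 70.63 = 112.5 kPa.

112 kPa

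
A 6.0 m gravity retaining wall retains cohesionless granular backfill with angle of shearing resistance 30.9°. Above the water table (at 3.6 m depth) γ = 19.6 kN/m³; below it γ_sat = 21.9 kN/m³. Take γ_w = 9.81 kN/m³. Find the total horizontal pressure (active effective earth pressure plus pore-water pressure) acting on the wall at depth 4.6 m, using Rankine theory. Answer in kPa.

K_a = (1 − sin φ)/(1 + sin φ) = 0.3214.
γ' = 21.9 − 9.81 = 12.09 kN/m³.
Effective vertical stress at 4.6 m: σ'_v = 19.6×3.6 + 12.09×1.000 = 82.65 kPa.
σ'_h = K_a σ'_v = 0.3214 × 82.65 = 26.56 kPa; u = γ_w × 1.000 = 9.810 kPa.
Total σ_h = 26.56 + 9.810 = 36.37 kPa.

36.4 kPa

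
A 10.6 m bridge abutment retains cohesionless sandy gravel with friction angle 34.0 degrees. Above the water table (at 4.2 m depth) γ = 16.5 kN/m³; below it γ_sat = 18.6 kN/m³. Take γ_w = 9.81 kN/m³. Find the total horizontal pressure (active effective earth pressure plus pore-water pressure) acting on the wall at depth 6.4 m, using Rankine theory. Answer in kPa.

K_a = (1 − sin φ)/(1 + sin φ) = 0.2827.
γ' = 18.6 − 9.81 = 8.790 kN/m³.
Effective vertical stress at 6.4 m: σ'_v = 16.5×4.2 + 8.790×2.20 = 88.64 kPa.
σ'_h = K_a σ'_v = 0.2827 × 88.64 = 25.06 kPa; u = γ_w × 2.20 = 21.58 kPa.
Total σ_h = 25.06 + 21.58 = 46.64 kPa.

46.6 kPa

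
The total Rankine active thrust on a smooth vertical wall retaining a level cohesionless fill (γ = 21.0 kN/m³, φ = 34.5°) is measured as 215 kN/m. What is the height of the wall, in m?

K_a = 0.2768. P_a = ½ K_a γ H² ⇒ H = √(2P_a/(K_a γ)).
H = √(2×215/(0.2768×21.0)) = 8.601 m.

8.60 m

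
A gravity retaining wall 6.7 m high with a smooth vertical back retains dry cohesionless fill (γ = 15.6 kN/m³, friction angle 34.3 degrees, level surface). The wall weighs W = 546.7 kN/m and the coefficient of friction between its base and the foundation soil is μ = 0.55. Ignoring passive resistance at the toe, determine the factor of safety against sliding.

3.08

K_a = tan²(45° − 34.3°/2) = 0.2792.
P_a = ½K_aγH² = 0.5×0.2792×15.6×6.7² = 97.75 kN/m, acting at H/3 = 2.233 m above the base.
FS_sliding = μW / P_a = 0.55×546.7 / 97.75 = 3.076.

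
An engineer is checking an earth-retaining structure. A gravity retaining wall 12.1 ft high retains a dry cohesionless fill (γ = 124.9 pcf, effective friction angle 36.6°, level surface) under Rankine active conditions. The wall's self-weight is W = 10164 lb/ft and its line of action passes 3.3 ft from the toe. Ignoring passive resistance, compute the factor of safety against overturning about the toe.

3.60

K_a = tan²(45° − 36.6°/2) = 0.2530.
P_a = ½K_aγH² = 0.5×0.2530×124.9×12.1² = 2313 lb/ft, acting at H/3 = 4.033 ft above the base.
Overturning moment M_o = P_a × H/3 = 2313 × 4.033 = 9329.
Resisting moment M_r = W × 3.3 = 10164 × 3.3 = 33540.
FS_overturning = M_r/M_o = 33540/9329 = 3.596.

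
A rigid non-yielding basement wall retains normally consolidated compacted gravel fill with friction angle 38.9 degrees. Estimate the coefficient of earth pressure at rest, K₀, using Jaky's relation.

0.372

K₀ = 1 − sin φ' = 1 − sin 38.9° = 0.3720.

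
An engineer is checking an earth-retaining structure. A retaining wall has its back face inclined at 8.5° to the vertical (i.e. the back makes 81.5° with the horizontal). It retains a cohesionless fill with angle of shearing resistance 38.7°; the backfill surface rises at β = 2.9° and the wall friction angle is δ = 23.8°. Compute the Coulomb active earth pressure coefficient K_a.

K_a = sin²(α+φ) / [sin²α · sin(α−δ) · (1 + √{sin(φ+δ)sin(φ−β) / (sin(α−δ)sin(α+β))})²].
With α = 81.5°, φ = 38.7°, δ = 23.8°, β = 2.9°: K_a = 0.2834.

0.283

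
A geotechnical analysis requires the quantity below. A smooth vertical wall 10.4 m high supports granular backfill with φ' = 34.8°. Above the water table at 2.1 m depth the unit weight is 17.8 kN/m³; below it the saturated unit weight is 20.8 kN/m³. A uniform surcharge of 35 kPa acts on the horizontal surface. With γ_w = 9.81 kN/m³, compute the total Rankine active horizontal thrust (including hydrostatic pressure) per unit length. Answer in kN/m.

K_a = tan²(45° − φ/2) = 0.2733.
γ' = 20.8 − 9.81 = 10.99 kN/m³. h₂ = H − d_w = 8.3 m.
σ'_h: at surface K_a·q = 9.566; at WT K_a(q+γd_w) = 19.78; at base K_a(q+γd_w+γ'h₂) = 44.71 kPa.
P₁ = ½(9.566+19.78)×2.1 = 30.82; P₂ = ½(19.78+44.71)×8.3 = 267.7; P_w = ½γ_w h₂² = 337.9.
Total = 30.82+267.7+337.9 = 636.4 kN/m.

636 kN/m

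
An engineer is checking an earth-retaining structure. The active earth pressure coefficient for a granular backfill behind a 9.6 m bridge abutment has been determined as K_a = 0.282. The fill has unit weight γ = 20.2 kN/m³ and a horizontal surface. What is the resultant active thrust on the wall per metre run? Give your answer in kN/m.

262 kN/m

P = ½ K_a γ H² = 0.5 × 0.282 × 20.2 × 9.6² = 262.5 kN/m.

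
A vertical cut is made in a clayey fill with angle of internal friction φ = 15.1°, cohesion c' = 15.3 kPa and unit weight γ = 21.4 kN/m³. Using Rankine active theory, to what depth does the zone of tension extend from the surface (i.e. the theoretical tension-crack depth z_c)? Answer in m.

1.87 m

K_a = tan²(45° − 15.1°/2) = 0.5867; √K_a = 0.7659.
The active pressure is zero where K_a γ z = 2c√K_a, so z_c = 2c/(γ√K_a) = 2×15.3/(21.4×0.7659) = 1.867 m.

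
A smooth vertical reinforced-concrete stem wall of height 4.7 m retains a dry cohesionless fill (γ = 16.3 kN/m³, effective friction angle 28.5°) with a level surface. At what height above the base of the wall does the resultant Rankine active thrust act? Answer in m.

K_a = 0.3540.
The pressure distribution is triangular, so the resultant acts at H/3 above the base = 4.7/3 = 1.567 m.

1.57 m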